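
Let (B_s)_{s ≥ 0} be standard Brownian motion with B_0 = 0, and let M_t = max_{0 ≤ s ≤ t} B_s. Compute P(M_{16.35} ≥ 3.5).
P(M_{16.35} ≥ 3.5) = 2·P(B_{16.35} ≥ 3.5) = 2(1 − Φ(3.5/√16.35)) ≈ 0.3867

By the reflection principle for Brownian motion, P(M_t ≥ a) = 2 · P(B_t ≥ a) for a ≥ 0. Since B_t ~ N(0, t), P(B_t ≥ 3.5) = 1 − Φ(3.5/√t) = 1 − Φ(3.5/√16.35) = 1 − Φ(0.8656). So
  P(M_{16.35} ≥ 3.5) = 2(1 − Φ(0.8656)) ≈ 0.3867.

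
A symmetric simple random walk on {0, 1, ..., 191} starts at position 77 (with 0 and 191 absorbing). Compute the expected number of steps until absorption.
E[τ | X_0 = 77] = 8778

Let v_k = E[τ | X_0 = k]. Boundary: v_0 = v_191 = 0. Recurrence: v_k = 1 + (v_{k-1} + v_{k+1})/2 for 1 ≤ k ≤ 190. The particular solution to v_k − (v_{k-1} + v_{k+1})/2 = 1 is v_k = −k^2. Adding homogeneous solution A + B k and matching boundaries gives v_k = k (191 − k). Substituting k = 77: v_77 = 77 · 114 = 8778.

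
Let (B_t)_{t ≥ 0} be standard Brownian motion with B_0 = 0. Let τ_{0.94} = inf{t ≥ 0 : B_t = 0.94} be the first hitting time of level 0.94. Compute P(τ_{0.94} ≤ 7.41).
P(τ_{0.94} ≤ 7.41) = 2(1 − Φ(0.94/√7.41)) = 2(1 − Φ(0.3453)) ≈ 0.7299

By the reflection principle for standard BM, P(τ_b ≤ t) = 2 · P(B_t ≥ b). Since B_t ~ N(0, t), P(B_t ≥ 0.94) = 1 − Φ(0.94/√t) = 1 − Φ(0.94/√7.41) = 1 − Φ(0.3453) ≈ 0.36493. Doubling: P(τ_{0.94} ≤ 7.41) ≈ 2 · 0.36493 = 0.72986 ≈ 0.7299.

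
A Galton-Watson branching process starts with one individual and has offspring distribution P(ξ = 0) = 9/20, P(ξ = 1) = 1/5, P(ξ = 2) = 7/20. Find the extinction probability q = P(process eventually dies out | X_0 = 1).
q = 1

Mean offspring μ = 0·9/20 + 1·1/5 + 2·7/20 = 9/10 ≤ 1. For μ ≤ 1 with offspring not concentrated at 1, the Galton-Watson process goes extinct almost surely, so q = 1.
(Algebraic check: The pgf is f(s) = 9/20 + 1/5·s + 7/20·s². The extinction probability q is the smallest fixed point of f in [0, 1]. Setting s = f(s):
  7/20·s² + (1/5 − 1)·s + 9/20 = 0
  7/20·s² − (9/20 + 7/20)·s + 9/20 = 0
which factors as (s − 1)·(7/20·s − 9/20) = 0, giving roots s = 1 and s = (9/20)/(7/20) = 9/7. Since 9/7 ≥ 1, the smallest root in [0, 1] is s = 1.)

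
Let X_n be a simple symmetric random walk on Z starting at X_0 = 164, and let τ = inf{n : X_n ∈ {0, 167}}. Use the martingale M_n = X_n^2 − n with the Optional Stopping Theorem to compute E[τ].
E[τ] = 492

M_n = X_n^2 − n is a martingale (since E[X_{n+1}^2 | F_n] = X_n^2 + 1). By OST (τ has finite mean in a bounded region), E[M_τ] = E[M_0] = X_0^2 − 0 = 164^2 = 26896. Also E[M_τ] = E[X_τ^2] − E[τ]. The walk exits at 0 or 167, with P(hit 167 first) = 164/167, so E[X_τ^2] = 167^2 · 164/167 + 0 = 27388. Thus E[τ] = E[X_τ^2] − E[M_τ] = 27388 − 26896 = 492 = 164(167 − 164) = 492.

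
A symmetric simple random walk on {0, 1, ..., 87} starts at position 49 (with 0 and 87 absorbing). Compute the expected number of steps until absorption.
E[τ | X_0 = 49] = 1862

Let v_k = E[τ | X_0 = k]. Boundary: v_0 = v_87 = 0. Recurrence: v_k = 1 + (v_{k-1} + v_{k+1})/2 for 1 ≤ k ≤ 86. The particular solution to v_k − (v_{k-1} + v_{k+1})/2 = 1 is v_k = −k^2. Adding homogeneous solution A + B k and matching boundaries gives v_k = k (87 − k). Substituting k = 49: v_49 = 49 · 38 = 1862.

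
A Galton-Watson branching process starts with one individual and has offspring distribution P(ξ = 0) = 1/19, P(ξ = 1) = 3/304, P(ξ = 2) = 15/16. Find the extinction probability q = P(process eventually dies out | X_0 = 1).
q = 16/285

The pgf is f(s) = 1/19 + 3/304·s + 15/16·s². The extinction probability q is the smallest fixed point of f in [0, 1]. Setting s = f(s):
  15/16·s² + (3/304 − 1)·s + 1/19 = 0
  15/16·s² − (1/19 + 15/16)·s + 1/19 = 0
which factors as (s − 1)·(15/16·s − 1/19) = 0, giving roots s = 1 and s = (1/19)/(15/16) = 16/285.
Mean offspring μ = 3/304 + 2·15/16 = 573/304 > 1 (supercritical), so q < 1. The extinction probability is the smaller root: q = (1/19)/(15/16) = 16/285.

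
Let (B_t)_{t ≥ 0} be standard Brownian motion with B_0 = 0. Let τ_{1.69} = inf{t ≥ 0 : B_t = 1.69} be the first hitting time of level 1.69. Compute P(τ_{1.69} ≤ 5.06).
P(τ_{1.69} ≤ 5.06) = 2(1 − Φ(1.69/√5.06)) = 2(1 − Φ(0.7513)) ≈ 0.4525

By the reflection principle for standard BM, P(τ_b ≤ t) = 2 · P(B_t ≥ b). Since B_t ~ N(0, t), P(B_t ≥ 1.69) = 1 − Φ(1.69/√t) = 1 − Φ(1.69/√5.06) = 1 − Φ(0.7513) ≈ 0.22624. Doubling: P(τ_{1.69} ≤ 5.06) ≈ 2 · 0.22624 = 0.45248 ≈ 0.4525.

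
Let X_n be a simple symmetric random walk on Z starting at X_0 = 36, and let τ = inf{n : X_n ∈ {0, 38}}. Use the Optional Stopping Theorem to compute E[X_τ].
E[X_τ] = 36

X_n is a martingale and τ is a bounded-mean stopping time (indeed τ is finite a.s. with bounded expectation since the walk is in a bounded region). By the OST, E[X_τ] = E[X_0] = 36. Equivalently: E[X_τ] = 38 · P(hit 38 first) + 0 · P(hit 0 first) = 38 · (36/38) = 36.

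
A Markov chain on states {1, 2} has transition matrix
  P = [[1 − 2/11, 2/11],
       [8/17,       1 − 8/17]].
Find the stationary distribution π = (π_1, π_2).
π_1 = 44/61, π_2 = 17/61

Solve πP = π with π_1 + π_2 = 1. From πP = π: π_1 · (1 − 2/11) + π_2 · 8/17 = π_1 ⇒ π_2 · 8/17 = π_1 · 2/11 ⇒ π_2/π_1 = (2/11)/(8/17) = 17/44. Together with π_1 + π_2 = 1:
  π_1 = (8/17)/(2/11 + 8/17) = (8/17)/(122/187) = 44/61,
  π_2 = (2/11)/(2/11 + 8/17) = (2/11)/(122/187) = 17/61.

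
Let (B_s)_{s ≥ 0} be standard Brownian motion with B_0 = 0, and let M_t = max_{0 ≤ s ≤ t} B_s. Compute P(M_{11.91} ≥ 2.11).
P(M_{11.91} ≥ 2.11) = 2·P(B_{11.91} ≥ 2.11) = 2(1 − Φ(2.11/√11.91)) ≈ 0.5409

By the reflection principle for Brownian motion, P(M_t ≥ a) = 2 · P(B_t ≥ a) for a ≥ 0. Since B_t ~ N(0, t), P(B_t ≥ 2.11) = 1 − Φ(2.11/√t) = 1 − Φ(2.11/√11.91) = 1 − Φ(0.6114). So
  P(M_{11.91} ≥ 2.11) = 2(1 − Φ(0.6114)) ≈ 0.5409.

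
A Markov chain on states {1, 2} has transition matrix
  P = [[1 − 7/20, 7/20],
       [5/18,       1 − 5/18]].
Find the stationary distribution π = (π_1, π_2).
π_1 = 50/113, π_2 = 63/113

Solve πP = π with π_1 + π_2 = 1. From πP = π: π_1 · (1 − 7/20) + π_2 · 5/18 = π_1 ⇒ π_2 · 5/18 = π_1 · 7/20 ⇒ π_2/π_1 = (7/20)/(5/18) = 63/50. Together with π_1 + π_2 = 1:
  π_1 = (5/18)/(7/20 + 5/18) = (5/18)/(113/180) = 50/113,
  π_2 = (7/20)/(7/20 + 5/18) = (7/20)/(113/180) = 63/113.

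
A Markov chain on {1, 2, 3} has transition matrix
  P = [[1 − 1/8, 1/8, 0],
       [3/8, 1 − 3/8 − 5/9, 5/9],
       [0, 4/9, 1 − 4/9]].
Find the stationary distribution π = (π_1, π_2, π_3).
π = (4/7, 4/21, 5/21)

This is a birth-death chain on three states, which satisfies detailed balance: π_1 · P_{12} = π_2 · P_{21} and π_2 · P_{23} = π_3 · P_{32}.
From π_1 · 1/8 = π_2 · 3/8: π_2/π_1 = (1/8)/(3/8) = 1/3.
From π_2 · 5/9 = π_3 · 4/9: π_3/π_2 = (5/9)/(4/9) = 5/4.
Take π_1 proportional to 1; then unnormalized π = (1, 1/3, 5/12). Normalize by dividing by the sum 7/4:
  π = (4/7, 4/21, 5/21).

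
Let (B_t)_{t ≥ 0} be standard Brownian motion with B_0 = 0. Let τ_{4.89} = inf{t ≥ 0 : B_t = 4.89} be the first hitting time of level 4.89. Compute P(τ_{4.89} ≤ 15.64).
P(τ_{4.89} ≤ 15.64) = 2(1 − Φ(4.89/√15.64)) = 2(1 − Φ(1.2365)) ≈ 0.2163

By the reflection principle for standard BM, P(τ_b ≤ t) = 2 · P(B_t ≥ b). Since B_t ~ N(0, t), P(B_t ≥ 4.89) = 1 − Φ(4.89/√t) = 1 − Φ(4.89/√15.64) = 1 − Φ(1.2365) ≈ 0.10814. Doubling: P(τ_{4.89} ≤ 15.64) ≈ 2 · 0.10814 = 0.21628 ≈ 0.2163.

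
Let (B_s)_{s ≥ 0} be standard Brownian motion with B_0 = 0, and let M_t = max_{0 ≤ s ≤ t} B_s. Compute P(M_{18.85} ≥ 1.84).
P(M_{18.85} ≥ 1.84) = 2·P(B_{18.85} ≥ 1.84) = 2(1 − Φ(1.84/√18.85)) ≈ 0.6717

By the reflection principle for Brownian motion, P(M_t ≥ a) = 2 · P(B_t ≥ a) for a ≥ 0. Since B_t ~ N(0, t), P(B_t ≥ 1.84) = 1 − Φ(1.84/√t) = 1 − Φ(1.84/√18.85) = 1 − Φ(0.4238). So
  P(M_{18.85} ≥ 1.84) = 2(1 − Φ(0.4238)) ≈ 0.6717.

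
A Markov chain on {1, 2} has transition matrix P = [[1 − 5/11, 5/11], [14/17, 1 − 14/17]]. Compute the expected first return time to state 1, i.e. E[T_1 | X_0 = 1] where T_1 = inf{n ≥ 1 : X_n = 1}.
E[T_1 | X_0 = 1] = 1/π_1 = 239/154

For an irreducible recurrent Markov chain with stationary distribution π, E[T_i | X_0 = i] = 1/π_i (Kac's formula). Here π_1 = (14/17)/(5/11 + 14/17) = (14/17)/(239/187) = 154/239, so E[T_1 | X_0 = 1] = 1/π_1 = (5/11 + 14/17)/(14/17) = (239/187)/(14/17) = 239/154.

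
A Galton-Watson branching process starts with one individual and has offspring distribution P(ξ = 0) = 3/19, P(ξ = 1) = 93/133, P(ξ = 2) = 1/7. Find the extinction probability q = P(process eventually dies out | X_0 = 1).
q = 1

Mean offspring μ = 0·3/19 + 1·93/133 + 2·1/7 = 131/133 ≤ 1. For μ ≤ 1 with offspring not concentrated at 1, the Galton-Watson process goes extinct almost surely, so q = 1.
(Algebraic check: The pgf is f(s) = 3/19 + 93/133·s + 1/7·s². The extinction probability q is the smallest fixed point of f in [0, 1]. Setting s = f(s):
  1/7·s² + (93/133 − 1)·s + 3/19 = 0
  1/7·s² − (3/19 + 1/7)·s + 3/19 = 0
which factors as (s − 1)·(1/7·s − 3/19) = 0, giving roots s = 1 and s = (3/19)/(1/7) = 21/19. Since 21/19 ≥ 1, the smallest root in [0, 1] is s = 1.)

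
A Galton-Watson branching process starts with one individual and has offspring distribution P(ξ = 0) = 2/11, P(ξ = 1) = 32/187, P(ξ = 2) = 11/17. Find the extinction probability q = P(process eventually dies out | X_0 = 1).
q = 34/121

The pgf is f(s) = 2/11 + 32/187·s + 11/17·s². The extinction probability q is the smallest fixed point of f in [0, 1]. Setting s = f(s):
  11/17·s² + (32/187 − 1)·s + 2/11 = 0
  11/17·s² − (2/11 + 11/17)·s + 2/11 = 0
which factors as (s − 1)·(11/17·s − 2/11) = 0, giving roots s = 1 and s = (2/11)/(11/17) = 34/121.
Mean offspring μ = 32/187 + 2·11/17 = 274/187 > 1 (supercritical), so q < 1. The extinction probability is the smaller root: q = (2/11)/(11/17) = 34/121.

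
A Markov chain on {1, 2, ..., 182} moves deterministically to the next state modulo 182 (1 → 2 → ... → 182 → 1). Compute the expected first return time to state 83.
E[T_83 | X_0 = 83] = 182

The chain cycles deterministically, so starting at state 83 it returns in exactly 182 steps. Equivalently, the stationary distribution is uniform π_j = 1/182 for every state j, so by Kac's formula E[T_83] = 1/π_83 = 182.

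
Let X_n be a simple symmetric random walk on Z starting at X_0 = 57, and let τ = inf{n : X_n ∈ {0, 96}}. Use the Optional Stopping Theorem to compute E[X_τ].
E[X_τ] = 57

X_n is a martingale and τ is a bounded-mean stopping time (indeed τ is finite a.s. with bounded expectation since the walk is in a bounded region). By the OST, E[X_τ] = E[X_0] = 57. Equivalently: E[X_τ] = 96 · P(hit 96 first) + 0 · P(hit 0 first) = 96 · (57/96) = 57.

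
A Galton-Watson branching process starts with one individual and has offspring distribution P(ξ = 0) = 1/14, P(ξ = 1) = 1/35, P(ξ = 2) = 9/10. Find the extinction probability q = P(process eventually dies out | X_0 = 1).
q = 5/63

The pgf is f(s) = 1/14 + 1/35·s + 9/10·s². The extinction probability q is the smallest fixed point of f in [0, 1]. Setting s = f(s):
  9/10·s² + (1/35 − 1)·s + 1/14 = 0
  9/10·s² − (1/14 + 9/10)·s + 1/14 = 0
which factors as (s − 1)·(9/10·s − 1/14) = 0, giving roots s = 1 and s = (1/14)/(9/10) = 5/63.
Mean offspring μ = 1/35 + 2·9/10 = 64/35 > 1 (supercritical), so q < 1. The extinction probability is the smaller root: q = (1/14)/(9/10) = 5/63.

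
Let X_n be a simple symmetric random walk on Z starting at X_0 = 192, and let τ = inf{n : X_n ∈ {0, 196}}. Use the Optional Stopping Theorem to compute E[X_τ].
E[X_τ] = 192

X_n is a martingale and τ is a bounded-mean stopping time (indeed τ is finite a.s. with bounded expectation since the walk is in a bounded region). By the OST, E[X_τ] = E[X_0] = 192. Equivalently: E[X_τ] = 196 · P(hit 196 first) + 0 · P(hit 0 first) = 196 · (192/196) = 192.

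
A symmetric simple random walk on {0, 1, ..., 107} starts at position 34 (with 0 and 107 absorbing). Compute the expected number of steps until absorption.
E[τ | X_0 = 34] = 2482

Let v_k = E[τ | X_0 = k]. Boundary: v_0 = v_107 = 0. Recurrence: v_k = 1 + (v_{k-1} + v_{k+1})/2 for 1 ≤ k ≤ 106. The particular solution to v_k − (v_{k-1} + v_{k+1})/2 = 1 is v_k = −k^2. Adding homogeneous solution A + B k and matching boundaries gives v_k = k (107 − k). Substituting k = 34: v_34 = 34 · 73 = 2482.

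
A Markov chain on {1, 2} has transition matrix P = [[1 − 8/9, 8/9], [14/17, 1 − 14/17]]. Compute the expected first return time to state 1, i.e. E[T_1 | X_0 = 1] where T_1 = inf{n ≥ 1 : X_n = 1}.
E[T_1 | X_0 = 1] = 1/π_1 = 131/63

For an irreducible recurrent Markov chain with stationary distribution π, E[T_i | X_0 = i] = 1/π_i (Kac's formula). Here π_1 = (14/17)/(8/9 + 14/17) = (14/17)/(262/153) = 63/131, so E[T_1 | X_0 = 1] = 1/π_1 = (8/9 + 14/17)/(14/17) = (262/153)/(14/17) = 131/63.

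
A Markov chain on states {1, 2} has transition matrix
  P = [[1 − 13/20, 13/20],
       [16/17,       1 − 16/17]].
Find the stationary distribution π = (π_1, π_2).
π_1 = 320/541, π_2 = 221/541

Solve πP = π with π_1 + π_2 = 1. From πP = π: π_1 · (1 − 13/20) + π_2 · 16/17 = π_1 ⇒ π_2 · 16/17 = π_1 · 13/20 ⇒ π_2/π_1 = (13/20)/(16/17) = 221/320. Together with π_1 + π_2 = 1:
  π_1 = (16/17)/(13/20 + 16/17) = (16/17)/(541/340) = 320/541,
  π_2 = (13/20)/(13/20 + 16/17) = (13/20)/(541/340) = 221/541.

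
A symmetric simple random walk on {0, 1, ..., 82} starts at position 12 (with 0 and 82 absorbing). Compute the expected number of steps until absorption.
E[τ | X_0 = 12] = 840

Let v_k = E[τ | X_0 = k]. Boundary: v_0 = v_82 = 0. Recurrence: v_k = 1 + (v_{k-1} + v_{k+1})/2 for 1 ≤ k ≤ 81. The particular solution to v_k − (v_{k-1} + v_{k+1})/2 = 1 is v_k = −k^2. Adding homogeneous solution A + B k and matching boundaries gives v_k = k (82 − k). Substituting k = 12: v_12 = 12 · 70 = 840.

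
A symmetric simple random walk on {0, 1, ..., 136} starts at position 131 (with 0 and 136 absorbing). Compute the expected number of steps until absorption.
E[τ | X_0 = 131] = 655

Let v_k = E[τ | X_0 = k]. Boundary: v_0 = v_136 = 0. Recurrence: v_k = 1 + (v_{k-1} + v_{k+1})/2 for 1 ≤ k ≤ 135. The particular solution to v_k − (v_{k-1} + v_{k+1})/2 = 1 is v_k = −k^2. Adding homogeneous solution A + B k and matching boundaries gives v_k = k (136 − k). Substituting k = 131: v_131 = 131 · 5 = 655.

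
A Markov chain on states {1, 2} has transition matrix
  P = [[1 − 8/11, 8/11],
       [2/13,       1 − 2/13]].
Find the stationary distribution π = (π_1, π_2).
π_1 = 11/63, π_2 = 52/63

Solve πP = π with π_1 + π_2 = 1. From πP = π: π_1 · (1 − 8/11) + π_2 · 2/13 = π_1 ⇒ π_2 · 2/13 = π_1 · 8/11 ⇒ π_2/π_1 = (8/11)/(2/13) = 52/11. Together with π_1 + π_2 = 1:
  π_1 = (2/13)/(8/11 + 2/13) = (2/13)/(126/143) = 11/63,
  π_2 = (8/11)/(8/11 + 2/13) = (8/11)/(126/143) = 52/63.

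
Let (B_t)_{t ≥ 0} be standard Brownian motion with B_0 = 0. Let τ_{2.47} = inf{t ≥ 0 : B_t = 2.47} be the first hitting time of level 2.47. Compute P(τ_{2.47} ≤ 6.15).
P(τ_{2.47} ≤ 6.15) = 2(1 − Φ(2.47/√6.15)) = 2(1 − Φ(0.9960)) ≈ 0.3193

By the reflection principle for standard BM, P(τ_b ≤ t) = 2 · P(B_t ≥ b). Since B_t ~ N(0, t), P(B_t ≥ 2.47) = 1 − Φ(2.47/√t) = 1 − Φ(2.47/√6.15) = 1 − Φ(0.9960) ≈ 0.15963. Doubling: P(τ_{2.47} ≤ 6.15) ≈ 2 · 0.15963 = 0.31926 ≈ 0.3193.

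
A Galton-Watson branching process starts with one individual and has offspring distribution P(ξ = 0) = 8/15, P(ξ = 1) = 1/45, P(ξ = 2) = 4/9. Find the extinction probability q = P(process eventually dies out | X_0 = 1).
q = 1

Mean offspring μ = 0·8/15 + 1·1/45 + 2·4/9 = 41/45 ≤ 1. For μ ≤ 1 with offspring not concentrated at 1, the Galton-Watson process goes extinct almost surely, so q = 1.
(Algebraic check: The pgf is f(s) = 8/15 + 1/45·s + 4/9·s². The extinction probability q is the smallest fixed point of f in [0, 1]. Setting s = f(s):
  4/9·s² + (1/45 − 1)·s + 8/15 = 0
  4/9·s² − (8/15 + 4/9)·s + 8/15 = 0
which factors as (s − 1)·(4/9·s − 8/15) = 0, giving roots s = 1 and s = (8/15)/(4/9) = 6/5. Since 6/5 ≥ 1, the smallest root in [0, 1] is s = 1.)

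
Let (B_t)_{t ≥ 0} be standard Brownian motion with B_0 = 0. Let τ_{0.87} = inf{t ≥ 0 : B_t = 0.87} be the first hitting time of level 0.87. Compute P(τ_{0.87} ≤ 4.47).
P(τ_{0.87} ≤ 4.47) = 2(1 − Φ(0.87/√4.47)) = 2(1 − Φ(0.4115)) ≈ 0.6807

By the reflection principle for standard BM, P(τ_b ≤ t) = 2 · P(B_t ≥ b). Since B_t ~ N(0, t), P(B_t ≥ 0.87) = 1 − Φ(0.87/√t) = 1 − Φ(0.87/√4.47) = 1 − Φ(0.4115) ≈ 0.34035. Doubling: P(τ_{0.87} ≤ 4.47) ≈ 2 · 0.34035 = 0.68070 ≈ 0.6807.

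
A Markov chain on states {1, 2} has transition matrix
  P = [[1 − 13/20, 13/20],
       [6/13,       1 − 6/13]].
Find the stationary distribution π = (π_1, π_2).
π_1 = 120/289, π_2 = 169/289

Solve πP = π with π_1 + π_2 = 1. From πP = π: π_1 · (1 − 13/20) + π_2 · 6/13 = π_1 ⇒ π_2 · 6/13 = π_1 · 13/20 ⇒ π_2/π_1 = (13/20)/(6/13) = 169/120. Together with π_1 + π_2 = 1:
  π_1 = (6/13)/(13/20 + 6/13) = (6/13)/(289/260) = 120/289,
  π_2 = (13/20)/(13/20 + 6/13) = (13/20)/(289/260) = 169/289.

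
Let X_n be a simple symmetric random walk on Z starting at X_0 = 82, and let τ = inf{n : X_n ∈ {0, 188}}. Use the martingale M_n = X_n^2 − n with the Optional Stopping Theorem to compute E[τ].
E[τ] = 8692

M_n = X_n^2 − n is a martingale (since E[X_{n+1}^2 | F_n] = X_n^2 + 1). By OST (τ has finite mean in a bounded region), E[M_τ] = E[M_0] = X_0^2 − 0 = 82^2 = 6724. Also E[M_τ] = E[X_τ^2] − E[τ]. The walk exits at 0 or 188, with P(hit 188 first) = 82/188, so E[X_τ^2] = 188^2 · 82/188 + 0 = 15416. Thus E[τ] = E[X_τ^2] − E[M_τ] = 15416 − 6724 = 8692 = 82(188 − 82) = 8692.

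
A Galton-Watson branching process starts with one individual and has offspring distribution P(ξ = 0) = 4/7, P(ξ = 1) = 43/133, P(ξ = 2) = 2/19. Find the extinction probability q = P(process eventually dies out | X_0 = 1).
q = 1

Mean offspring μ = 0·4/7 + 1·43/133 + 2·2/19 = 71/133 ≤ 1. For μ ≤ 1 with offspring not concentrated at 1, the Galton-Watson process goes extinct almost surely, so q = 1.
(Algebraic check: The pgf is f(s) = 4/7 + 43/133·s + 2/19·s². The extinction probability q is the smallest fixed point of f in [0, 1]. Setting s = f(s):
  2/19·s² + (43/133 − 1)·s + 4/7 = 0
  2/19·s² − (4/7 + 2/19)·s + 4/7 = 0
which factors as (s − 1)·(2/19·s − 4/7) = 0, giving roots s = 1 and s = (4/7)/(2/19) = 38/7. Since 38/7 ≥ 1, the smallest root in [0, 1] is s = 1.)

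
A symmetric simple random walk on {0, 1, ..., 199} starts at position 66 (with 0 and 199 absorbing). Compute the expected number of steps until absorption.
E[τ | X_0 = 66] = 8778

Let v_k = E[τ | X_0 = k]. Boundary: v_0 = v_199 = 0. Recurrence: v_k = 1 + (v_{k-1} + v_{k+1})/2 for 1 ≤ k ≤ 198. The particular solution to v_k − (v_{k-1} + v_{k+1})/2 = 1 is v_k = −k^2. Adding homogeneous solution A + B k and matching boundaries gives v_k = k (199 − k). Substituting k = 66: v_66 = 66 · 133 = 8778.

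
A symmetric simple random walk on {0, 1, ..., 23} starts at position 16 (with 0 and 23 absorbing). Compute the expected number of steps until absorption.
E[τ | X_0 = 16] = 112

Let v_k = E[τ | X_0 = k]. Boundary: v_0 = v_23 = 0. Recurrence: v_k = 1 + (v_{k-1} + v_{k+1})/2 for 1 ≤ k ≤ 22. The particular solution to v_k − (v_{k-1} + v_{k+1})/2 = 1 is v_k = −k^2. Adding homogeneous solution A + B k and matching boundaries gives v_k = k (23 − k). Substituting k = 16: v_16 = 16 · 7 = 112.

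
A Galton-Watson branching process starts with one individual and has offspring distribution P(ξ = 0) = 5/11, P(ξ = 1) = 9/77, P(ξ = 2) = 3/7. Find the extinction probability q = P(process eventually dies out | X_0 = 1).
q = 1

Mean offspring μ = 0·5/11 + 1·9/77 + 2·3/7 = 75/77 ≤ 1. For μ ≤ 1 with offspring not concentrated at 1, the Galton-Watson process goes extinct almost surely, so q = 1.
(Algebraic check: The pgf is f(s) = 5/11 + 9/77·s + 3/7·s². The extinction probability q is the smallest fixed point of f in [0, 1]. Setting s = f(s):
  3/7·s² + (9/77 − 1)·s + 5/11 = 0
  3/7·s² − (5/11 + 3/7)·s + 5/11 = 0
which factors as (s − 1)·(3/7·s − 5/11) = 0, giving roots s = 1 and s = (5/11)/(3/7) = 35/33. Since 35/33 ≥ 1, the smallest root in [0, 1] is s = 1.)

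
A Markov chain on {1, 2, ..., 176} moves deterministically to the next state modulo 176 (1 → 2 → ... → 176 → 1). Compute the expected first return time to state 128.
E[T_128 | X_0 = 128] = 176

The chain cycles deterministically, so starting at state 128 it returns in exactly 176 steps. Equivalently, the stationary distribution is uniform π_j = 1/176 for every state j, so by Kac's formula E[T_128] = 1/π_128 = 176.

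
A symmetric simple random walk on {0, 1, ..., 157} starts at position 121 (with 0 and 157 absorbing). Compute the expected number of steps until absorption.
E[τ | X_0 = 121] = 4356

Let v_k = E[τ | X_0 = k]. Boundary: v_0 = v_157 = 0. Recurrence: v_k = 1 + (v_{k-1} + v_{k+1})/2 for 1 ≤ k ≤ 156. The particular solution to v_k − (v_{k-1} + v_{k+1})/2 = 1 is v_k = −k^2. Adding homogeneous solution A + B k and matching boundaries gives v_k = k (157 − k). Substituting k = 121: v_121 = 121 · 36 = 4356.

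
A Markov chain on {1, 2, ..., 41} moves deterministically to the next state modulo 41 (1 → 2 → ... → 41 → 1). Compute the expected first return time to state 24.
E[T_24 | X_0 = 24] = 41

The chain cycles deterministically, so starting at state 24 it returns in exactly 41 steps. Equivalently, the stationary distribution is uniform π_j = 1/41 for every state j, so by Kac's formula E[T_24] = 1/π_24 = 41.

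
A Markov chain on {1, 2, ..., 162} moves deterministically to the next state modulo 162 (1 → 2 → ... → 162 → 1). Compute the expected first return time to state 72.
E[T_72 | X_0 = 72] = 162

The chain cycles deterministically, so starting at state 72 it returns in exactly 162 steps. Equivalently, the stationary distribution is uniform π_j = 1/162 for every state j, so by Kac's formula E[T_72] = 1/π_72 = 162.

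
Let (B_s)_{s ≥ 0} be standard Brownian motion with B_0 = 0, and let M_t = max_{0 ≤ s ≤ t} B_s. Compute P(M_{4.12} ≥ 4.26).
P(M_{4.12} ≥ 4.26) = 2·P(B_{4.12} ≥ 4.26) = 2(1 − Φ(4.26/√4.12)) ≈ 0.0358

By the reflection principle for Brownian motion, P(M_t ≥ a) = 2 · P(B_t ≥ a) for a ≥ 0. Since B_t ~ N(0, t), P(B_t ≥ 4.26) = 1 − Φ(4.26/√t) = 1 − Φ(4.26/√4.12) = 1 − Φ(2.0988). So
  P(M_{4.12} ≥ 4.26) = 2(1 − Φ(2.0988)) ≈ 0.0358.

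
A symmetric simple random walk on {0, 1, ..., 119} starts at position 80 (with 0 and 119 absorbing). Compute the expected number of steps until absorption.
E[τ | X_0 = 80] = 3120

Let v_k = E[τ | X_0 = k]. Boundary: v_0 = v_119 = 0. Recurrence: v_k = 1 + (v_{k-1} + v_{k+1})/2 for 1 ≤ k ≤ 118. The particular solution to v_k − (v_{k-1} + v_{k+1})/2 = 1 is v_k = −k^2. Adding homogeneous solution A + B k and matching boundaries gives v_k = k (119 − k). Substituting k = 80: v_80 = 80 · 39 = 3120.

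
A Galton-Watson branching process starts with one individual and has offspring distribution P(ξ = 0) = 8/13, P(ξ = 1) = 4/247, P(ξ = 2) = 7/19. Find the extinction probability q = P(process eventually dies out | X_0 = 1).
q = 1

Mean offspring μ = 0·8/13 + 1·4/247 + 2·7/19 = 186/247 ≤ 1. For μ ≤ 1 with offspring not concentrated at 1, the Galton-Watson process goes extinct almost surely, so q = 1.
(Algebraic check: The pgf is f(s) = 8/13 + 4/247·s + 7/19·s². The extinction probability q is the smallest fixed point of f in [0, 1]. Setting s = f(s):
  7/19·s² + (4/247 − 1)·s + 8/13 = 0
  7/19·s² − (8/13 + 7/19)·s + 8/13 = 0
which factors as (s − 1)·(7/19·s − 8/13) = 0, giving roots s = 1 and s = (8/13)/(7/19) = 152/91. Since 152/91 ≥ 1, the smallest root in [0, 1] is s = 1.)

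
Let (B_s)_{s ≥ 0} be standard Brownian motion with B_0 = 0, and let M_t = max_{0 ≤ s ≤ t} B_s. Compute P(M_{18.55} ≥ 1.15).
P(M_{18.55} ≥ 1.15) = 2·P(B_{18.55} ≥ 1.15) = 2(1 − Φ(1.15/√18.55)) ≈ 0.7895

By the reflection principle for Brownian motion, P(M_t ≥ a) = 2 · P(B_t ≥ a) for a ≥ 0. Since B_t ~ N(0, t), P(B_t ≥ 1.15) = 1 − Φ(1.15/√t) = 1 − Φ(1.15/√18.55) = 1 − Φ(0.2670). So
  P(M_{18.55} ≥ 1.15) = 2(1 − Φ(0.2670)) ≈ 0.7895.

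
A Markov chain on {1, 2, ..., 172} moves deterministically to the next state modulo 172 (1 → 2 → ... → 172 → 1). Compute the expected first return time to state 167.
E[T_167 | X_0 = 167] = 172

The chain cycles deterministically, so starting at state 167 it returns in exactly 172 steps. Equivalently, the stationary distribution is uniform π_j = 1/172 for every state j, so by Kac's formula E[T_167] = 1/π_167 = 172.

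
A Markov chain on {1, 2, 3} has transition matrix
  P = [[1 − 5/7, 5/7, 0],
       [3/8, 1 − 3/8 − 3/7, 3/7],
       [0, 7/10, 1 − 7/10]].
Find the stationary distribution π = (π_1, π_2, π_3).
π = (1029/4189, 1960/4189, 1200/4189)

This is a birth-death chain on three states, which satisfies detailed balance: π_1 · P_{12} = π_2 · P_{21} and π_2 · P_{23} = π_3 · P_{32}.
From π_1 · 5/7 = π_2 · 3/8: π_2/π_1 = (5/7)/(3/8) = 40/21.
From π_2 · 3/7 = π_3 · 7/10: π_3/π_2 = (3/7)/(7/10) = 30/49.
Take π_1 proportional to 1; then unnormalized π = (1, 40/21, 400/343). Normalize by dividing by the sum 4189/1029:
  π = (1029/4189, 1960/4189, 1200/4189).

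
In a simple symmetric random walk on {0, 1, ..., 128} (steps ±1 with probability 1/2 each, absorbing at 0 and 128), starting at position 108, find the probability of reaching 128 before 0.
P(hit 128 before 0) = 108/128 = 27/32

Let u_k = P(hit 128 before 0 | start at k). Then u_0 = 0, u_128 = 1, and u_k = u_{k-1}/2 + u_{k+1}/2 for 1 ≤ k ≤ 127. This harmonic recurrence is solved by u_k = k/128, giving u_108 = 108/128 = 27/32.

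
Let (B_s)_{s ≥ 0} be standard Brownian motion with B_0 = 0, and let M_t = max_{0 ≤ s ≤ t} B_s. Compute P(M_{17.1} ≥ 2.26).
P(M_{17.1} ≥ 2.26) = 2·P(B_{17.1} ≥ 2.26) = 2(1 − Φ(2.26/√17.1)) ≈ 0.5847

By the reflection principle for Brownian motion, P(M_t ≥ a) = 2 · P(B_t ≥ a) for a ≥ 0. Since B_t ~ N(0, t), P(B_t ≥ 2.26) = 1 − Φ(2.26/√t) = 1 − Φ(2.26/√17.1) = 1 − Φ(0.5465). So
  P(M_{17.1} ≥ 2.26) = 2(1 − Φ(0.5465)) ≈ 0.5847.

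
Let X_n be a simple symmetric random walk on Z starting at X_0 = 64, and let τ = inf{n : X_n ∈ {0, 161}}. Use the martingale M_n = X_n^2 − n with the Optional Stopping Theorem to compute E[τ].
E[τ] = 6208

M_n = X_n^2 − n is a martingale (since E[X_{n+1}^2 | F_n] = X_n^2 + 1). By OST (τ has finite mean in a bounded region), E[M_τ] = E[M_0] = X_0^2 − 0 = 64^2 = 4096. Also E[M_τ] = E[X_τ^2] − E[τ]. The walk exits at 0 or 161, with P(hit 161 first) = 64/161, so E[X_τ^2] = 161^2 · 64/161 + 0 = 10304. Thus E[τ] = E[X_τ^2] − E[M_τ] = 10304 − 4096 = 6208 = 64(161 − 64) = 6208.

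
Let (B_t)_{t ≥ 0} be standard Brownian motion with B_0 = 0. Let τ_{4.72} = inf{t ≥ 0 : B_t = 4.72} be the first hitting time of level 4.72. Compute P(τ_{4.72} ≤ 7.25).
P(τ_{4.72} ≤ 7.25) = 2(1 − Φ(4.72/√7.25)) = 2(1 − Φ(1.7530)) ≈ 0.0796

By the reflection principle for standard BM, P(τ_b ≤ t) = 2 · P(B_t ≥ b). Since B_t ~ N(0, t), P(B_t ≥ 4.72) = 1 − Φ(4.72/√t) = 1 − Φ(4.72/√7.25) = 1 − Φ(1.7530) ≈ 0.03980. Doubling: P(τ_{4.72} ≤ 7.25) ≈ 2 · 0.03980 = 0.07960 ≈ 0.0796.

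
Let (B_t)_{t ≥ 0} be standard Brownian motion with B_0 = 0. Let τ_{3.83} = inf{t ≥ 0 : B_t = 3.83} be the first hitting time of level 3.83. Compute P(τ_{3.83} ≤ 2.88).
P(τ_{3.83} ≤ 2.88) = 2(1 − Φ(3.83/√2.88)) = 2(1 − Φ(2.2568)) ≈ 0.0240

By the reflection principle for standard BM, P(τ_b ≤ t) = 2 · P(B_t ≥ b). Since B_t ~ N(0, t), P(B_t ≥ 3.83) = 1 − Φ(3.83/√t) = 1 − Φ(3.83/√2.88) = 1 − Φ(2.2568) ≈ 0.01201. Doubling: P(τ_{3.83} ≤ 2.88) ≈ 2 · 0.01201 = 0.02402 ≈ 0.0240.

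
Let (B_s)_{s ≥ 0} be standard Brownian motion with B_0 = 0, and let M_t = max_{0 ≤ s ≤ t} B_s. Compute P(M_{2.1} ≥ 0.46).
P(M_{2.1} ≥ 0.46) = 2·P(B_{2.1} ≥ 0.46) = 2(1 − Φ(0.46/√2.1)) ≈ 0.7509

By the reflection principle for Brownian motion, P(M_t ≥ a) = 2 · P(B_t ≥ a) for a ≥ 0. Since B_t ~ N(0, t), P(B_t ≥ 0.46) = 1 − Φ(0.46/√t) = 1 − Φ(0.46/√2.1) = 1 − Φ(0.3174). So
  P(M_{2.1} ≥ 0.46) = 2(1 − Φ(0.3174)) ≈ 0.7509.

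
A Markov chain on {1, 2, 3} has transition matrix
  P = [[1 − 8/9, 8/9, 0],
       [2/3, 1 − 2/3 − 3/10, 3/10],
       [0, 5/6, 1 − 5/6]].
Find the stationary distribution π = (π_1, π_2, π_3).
π = (75/211, 100/211, 36/211)

This is a birth-death chain on three states, which satisfies detailed balance: π_1 · P_{12} = π_2 · P_{21} and π_2 · P_{23} = π_3 · P_{32}.
From π_1 · 8/9 = π_2 · 2/3: π_2/π_1 = (8/9)/(2/3) = 4/3.
From π_2 · 3/10 = π_3 · 5/6: π_3/π_2 = (3/10)/(5/6) = 9/25.
Take π_1 proportional to 1; then unnormalized π = (1, 4/3, 12/25). Normalize by dividing by the sum 211/75:
  π = (75/211, 100/211, 36/211).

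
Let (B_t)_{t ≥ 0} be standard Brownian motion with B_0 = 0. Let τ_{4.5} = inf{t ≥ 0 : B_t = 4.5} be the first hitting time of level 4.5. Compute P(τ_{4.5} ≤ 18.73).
P(τ_{4.5} ≤ 18.73) = 2(1 − Φ(4.5/√18.73)) = 2(1 − Φ(1.0398)) ≈ 0.2984

By the reflection principle for standard BM, P(τ_b ≤ t) = 2 · P(B_t ≥ b). Since B_t ~ N(0, t), P(B_t ≥ 4.5) = 1 − Φ(4.5/√t) = 1 − Φ(4.5/√18.73) = 1 − Φ(1.0398) ≈ 0.14922. Doubling: P(τ_{4.5} ≤ 18.73) ≈ 2 · 0.14922 = 0.29844 ≈ 0.2984.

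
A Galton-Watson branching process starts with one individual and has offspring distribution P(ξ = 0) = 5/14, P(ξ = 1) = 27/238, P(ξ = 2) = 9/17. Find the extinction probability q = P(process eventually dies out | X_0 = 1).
q = 85/126

The pgf is f(s) = 5/14 + 27/238·s + 9/17·s². The extinction probability q is the smallest fixed point of f in [0, 1]. Setting s = f(s):
  9/17·s² + (27/238 − 1)·s + 5/14 = 0
  9/17·s² − (5/14 + 9/17)·s + 5/14 = 0
which factors as (s − 1)·(9/17·s − 5/14) = 0, giving roots s = 1 and s = (5/14)/(9/17) = 85/126.
Mean offspring μ = 27/238 + 2·9/17 = 279/238 > 1 (supercritical), so q < 1. The extinction probability is the smaller root: q = (5/14)/(9/17) = 85/126.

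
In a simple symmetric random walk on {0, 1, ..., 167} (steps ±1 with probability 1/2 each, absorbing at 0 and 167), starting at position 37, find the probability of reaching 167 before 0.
P(hit 167 before 0) = 37/167

Let u_k = P(hit 167 before 0 | start at k). Then u_0 = 0, u_167 = 1, and u_k = u_{k-1}/2 + u_{k+1}/2 for 1 ≤ k ≤ 166. This harmonic recurrence is solved by u_k = k/167, giving u_37 = 37/167.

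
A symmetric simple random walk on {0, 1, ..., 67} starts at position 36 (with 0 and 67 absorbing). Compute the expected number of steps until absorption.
E[τ | X_0 = 36] = 1116

Let v_k = E[τ | X_0 = k]. Boundary: v_0 = v_67 = 0. Recurrence: v_k = 1 + (v_{k-1} + v_{k+1})/2 for 1 ≤ k ≤ 66. The particular solution to v_k − (v_{k-1} + v_{k+1})/2 = 1 is v_k = −k^2. Adding homogeneous solution A + B k and matching boundaries gives v_k = k (67 − k). Substituting k = 36: v_36 = 36 · 31 = 1116.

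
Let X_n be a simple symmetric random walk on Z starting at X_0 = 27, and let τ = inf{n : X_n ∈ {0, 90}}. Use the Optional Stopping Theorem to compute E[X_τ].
E[X_τ] = 27

X_n is a martingale and τ is a bounded-mean stopping time (indeed τ is finite a.s. with bounded expectation since the walk is in a bounded region). By the OST, E[X_τ] = E[X_0] = 27. Equivalently: E[X_τ] = 90 · P(hit 90 first) + 0 · P(hit 0 first) = 90 · (27/90) = 27.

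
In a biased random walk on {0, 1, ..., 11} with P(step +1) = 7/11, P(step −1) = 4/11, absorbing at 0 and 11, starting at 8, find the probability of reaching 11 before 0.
P(hit 11 before 0) = (1 − (4/7)^8) / (1 − (4/7)^11) = 651615965/657710813

Let u_k denote P(reach 11 before 0 | start at k). Boundary: u_0 = 0, u_11 = 1. Recurrence: u_k = 7/11·u_{k+1} + 4/11·u_{k-1} for 1 ≤ k ≤ 10. Try u_k = A + B·r^k with r = q/p = (4/11)/(7/11) = 4/7. Substitution satisfies the recurrence; boundary conditions give:
  u_k = (1 − r^k) / (1 − r^N) = (1 − (4/7)^8) / (1 − (4/7)^11) = 651615965/657710813.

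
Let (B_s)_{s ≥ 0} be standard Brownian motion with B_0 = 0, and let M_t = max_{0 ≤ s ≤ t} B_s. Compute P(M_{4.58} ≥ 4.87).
P(M_{4.58} ≥ 4.87) = 2·P(B_{4.58} ≥ 4.87) = 2(1 − Φ(4.87/√4.58)) ≈ 0.0229

By the reflection principle for Brownian motion, P(M_t ≥ a) = 2 · P(B_t ≥ a) for a ≥ 0. Since B_t ~ N(0, t), P(B_t ≥ 4.87) = 1 − Φ(4.87/√t) = 1 − Φ(4.87/√4.58) = 1 − Φ(2.2756). So
  P(M_{4.58} ≥ 4.87) = 2(1 − Φ(2.2756)) ≈ 0.0229.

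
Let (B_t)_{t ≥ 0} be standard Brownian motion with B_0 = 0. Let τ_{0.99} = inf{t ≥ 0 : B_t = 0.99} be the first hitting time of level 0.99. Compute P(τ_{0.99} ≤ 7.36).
P(τ_{0.99} ≤ 7.36) = 2(1 − Φ(0.99/√7.36)) = 2(1 − Φ(0.3649)) ≈ 0.7152

By the reflection principle for standard BM, P(τ_b ≤ t) = 2 · P(B_t ≥ b). Since B_t ~ N(0, t), P(B_t ≥ 0.99) = 1 − Φ(0.99/√t) = 1 − Φ(0.99/√7.36) = 1 − Φ(0.3649) ≈ 0.35759. Doubling: P(τ_{0.99} ≤ 7.36) ≈ 2 · 0.35759 = 0.71518 ≈ 0.7152.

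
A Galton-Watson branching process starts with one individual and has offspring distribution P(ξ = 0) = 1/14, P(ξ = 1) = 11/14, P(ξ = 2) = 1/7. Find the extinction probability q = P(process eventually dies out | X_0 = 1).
q = 1/2

The pgf is f(s) = 1/14 + 11/14·s + 1/7·s². The extinction probability q is the smallest fixed point of f in [0, 1]. Setting s = f(s):
  1/7·s² + (11/14 − 1)·s + 1/14 = 0
  1/7·s² − (1/14 + 1/7)·s + 1/14 = 0
which factors as (s − 1)·(1/7·s − 1/14) = 0, giving roots s = 1 and s = (1/14)/(1/7) = 1/2.
Mean offspring μ = 11/14 + 2·1/7 = 15/14 > 1 (supercritical), so q < 1. The extinction probability is the smaller root: q = (1/14)/(1/7) = 1/2.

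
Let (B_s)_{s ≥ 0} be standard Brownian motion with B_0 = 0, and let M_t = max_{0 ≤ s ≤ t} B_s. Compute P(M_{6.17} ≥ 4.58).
P(M_{6.17} ≥ 4.58) = 2·P(B_{6.17} ≥ 4.58) = 2(1 − Φ(4.58/√6.17)) ≈ 0.0652

By the reflection principle for Brownian motion, P(M_t ≥ a) = 2 · P(B_t ≥ a) for a ≥ 0. Since B_t ~ N(0, t), P(B_t ≥ 4.58) = 1 − Φ(4.58/√t) = 1 − Φ(4.58/√6.17) = 1 − Φ(1.8438). So
  P(M_{6.17} ≥ 4.58) = 2(1 − Φ(1.8438)) ≈ 0.0652.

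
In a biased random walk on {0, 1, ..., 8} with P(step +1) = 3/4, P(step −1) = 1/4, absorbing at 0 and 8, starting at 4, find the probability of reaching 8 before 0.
P(hit 8 before 0) = (1 − (1/3)^4) / (1 − (1/3)^8) = 81/82

Let u_k denote P(reach 8 before 0 | start at k). Boundary: u_0 = 0, u_8 = 1. Recurrence: u_k = 3/4·u_{k+1} + 1/4·u_{k-1} for 1 ≤ k ≤ 7. Try u_k = A + B·r^k with r = q/p = (1/4)/(3/4) = 1/3. Substitution satisfies the recurrence; boundary conditions give:
  u_k = (1 − r^k) / (1 − r^N) = (1 − (1/3)^4) / (1 − (1/3)^8) = 81/82.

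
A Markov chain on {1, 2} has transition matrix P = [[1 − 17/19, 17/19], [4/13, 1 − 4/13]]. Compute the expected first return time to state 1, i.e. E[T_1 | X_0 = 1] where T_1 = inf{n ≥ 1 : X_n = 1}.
E[T_1 | X_0 = 1] = 1/π_1 = 297/76

For an irreducible recurrent Markov chain with stationary distribution π, E[T_i | X_0 = i] = 1/π_i (Kac's formula). Here π_1 = (4/13)/(17/19 + 4/13) = (4/13)/(297/247) = 76/297, so E[T_1 | X_0 = 1] = 1/π_1 = (17/19 + 4/13)/(4/13) = (297/247)/(4/13) = 297/76.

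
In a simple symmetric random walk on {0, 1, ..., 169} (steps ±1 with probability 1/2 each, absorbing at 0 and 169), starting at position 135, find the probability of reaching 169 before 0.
P(hit 169 before 0) = 135/169

Let u_k = P(hit 169 before 0 | start at k). Then u_0 = 0, u_169 = 1, and u_k = u_{k-1}/2 + u_{k+1}/2 for 1 ≤ k ≤ 168. This harmonic recurrence is solved by u_k = k/169, giving u_135 = 135/169.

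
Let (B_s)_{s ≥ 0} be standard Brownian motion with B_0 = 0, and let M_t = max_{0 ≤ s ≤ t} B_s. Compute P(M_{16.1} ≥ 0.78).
P(M_{16.1} ≥ 0.78) = 2·P(B_{16.1} ≥ 0.78) = 2(1 − Φ(0.78/√16.1)) ≈ 0.8459

By the reflection principle for Brownian motion, P(M_t ≥ a) = 2 · P(B_t ≥ a) for a ≥ 0. Since B_t ~ N(0, t), P(B_t ≥ 0.78) = 1 − Φ(0.78/√t) = 1 − Φ(0.78/√16.1) = 1 − Φ(0.1944). So
  P(M_{16.1} ≥ 0.78) = 2(1 − Φ(0.1944)) ≈ 0.8459.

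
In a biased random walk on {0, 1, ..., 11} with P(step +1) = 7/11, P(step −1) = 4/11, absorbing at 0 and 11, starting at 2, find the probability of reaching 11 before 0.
P(hit 11 before 0) = (1 − (4/7)^2) / (1 − (4/7)^11) = 443889677/657710813

Let u_k denote P(reach 11 before 0 | start at k). Boundary: u_0 = 0, u_11 = 1. Recurrence: u_k = 7/11·u_{k+1} + 4/11·u_{k-1} for 1 ≤ k ≤ 10. Try u_k = A + B·r^k with r = q/p = (4/11)/(7/11) = 4/7. Substitution satisfies the recurrence; boundary conditions give:
  u_k = (1 − r^k) / (1 − r^N) = (1 − (4/7)^2) / (1 − (4/7)^11) = 443889677/657710813.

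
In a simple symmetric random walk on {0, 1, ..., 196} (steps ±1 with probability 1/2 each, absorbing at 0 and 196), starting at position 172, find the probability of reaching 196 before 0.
P(hit 196 before 0) = 172/196 = 43/49

Let u_k = P(hit 196 before 0 | start at k). Then u_0 = 0, u_196 = 1, and u_k = u_{k-1}/2 + u_{k+1}/2 for 1 ≤ k ≤ 195. This harmonic recurrence is solved by u_k = k/196, giving u_172 = 172/196 = 43/49.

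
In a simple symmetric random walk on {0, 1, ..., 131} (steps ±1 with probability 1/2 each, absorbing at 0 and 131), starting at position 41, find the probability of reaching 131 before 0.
P(hit 131 before 0) = 41/131

Let u_k = P(hit 131 before 0 | start at k). Then u_0 = 0, u_131 = 1, and u_k = u_{k-1}/2 + u_{k+1}/2 for 1 ≤ k ≤ 130. This harmonic recurrence is solved by u_k = k/131, giving u_41 = 41/131.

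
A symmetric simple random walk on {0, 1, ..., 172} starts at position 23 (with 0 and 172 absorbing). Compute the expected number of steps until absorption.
E[τ | X_0 = 23] = 3427

Let v_k = E[τ | X_0 = k]. Boundary: v_0 = v_172 = 0. Recurrence: v_k = 1 + (v_{k-1} + v_{k+1})/2 for 1 ≤ k ≤ 171. The particular solution to v_k − (v_{k-1} + v_{k+1})/2 = 1 is v_k = −k^2. Adding homogeneous solution A + B k and matching boundaries gives v_k = k (172 − k). Substituting k = 23: v_23 = 23 · 149 = 3427.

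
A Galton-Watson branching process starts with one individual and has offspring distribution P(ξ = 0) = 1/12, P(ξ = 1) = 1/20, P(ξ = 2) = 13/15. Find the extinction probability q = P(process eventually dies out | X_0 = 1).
q = 5/52

The pgf is f(s) = 1/12 + 1/20·s + 13/15·s². The extinction probability q is the smallest fixed point of f in [0, 1]. Setting s = f(s):
  13/15·s² + (1/20 − 1)·s + 1/12 = 0
  13/15·s² − (1/12 + 13/15)·s + 1/12 = 0
which factors as (s − 1)·(13/15·s − 1/12) = 0, giving roots s = 1 and s = (1/12)/(13/15) = 5/52.
Mean offspring μ = 1/20 + 2·13/15 = 107/60 > 1 (supercritical), so q < 1. The extinction probability is the smaller root: q = (1/12)/(13/15) = 5/52.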